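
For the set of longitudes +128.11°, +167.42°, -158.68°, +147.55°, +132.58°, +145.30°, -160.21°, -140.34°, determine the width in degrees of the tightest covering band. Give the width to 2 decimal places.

Sort the longitudes: -160.21°, -158.68°, -140.34°, +128.11°, +132.58°, +145.30°, +147.55°, +167.42°.
Eastward gaps between consecutive values (wrapping around): 1.53°, 18.34°, 268.45°, 4.47°, 12.72°, 2.25°, 19.87°, 32.37°.
Largest gap = 268.45° ⇒ minimal covering band is its complement: 360° − 268.45° = 91.55°.
Band runs from +128.11° eastward to -140.34°, crossing the antimeridian.

91.55°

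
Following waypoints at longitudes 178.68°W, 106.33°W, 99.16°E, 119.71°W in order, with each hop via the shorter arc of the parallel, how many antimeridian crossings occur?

2

Leg 1: -178.68° → -106.33°, shortest Δλ = 72.35° (east) — does not cross 180°.
Leg 2: -106.33° → +99.16°, shortest Δλ = -154.51° (west) — crosses 180°.
Leg 3: +99.16° → -119.71°, shortest Δλ = 141.13° (east) — crosses 180°.
Total crossings: 2.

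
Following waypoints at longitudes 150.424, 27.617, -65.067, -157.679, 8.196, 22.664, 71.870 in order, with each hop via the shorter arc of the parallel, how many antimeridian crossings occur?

0

Leg 1: +150.424° → +27.617°, shortest Δλ = -122.807° (west) — does not cross 180°.
Leg 2: +27.617° → -65.067°, shortest Δλ = -92.684° (west) — does not cross 180°.
Leg 3: -65.067° → -157.679°, shortest Δλ = -92.612° (west) — does not cross 180°.
Leg 4: -157.679° → +8.196°, shortest Δλ = 165.875° (east) — does not cross 180°.
Leg 5: +8.196° → +22.664°, shortest Δλ = 14.468° (east) — does not cross 180°.
Leg 6: +22.664° → +71.870°, shortest Δλ = 49.206° (east) — does not cross 180°.
Total crossings: 0.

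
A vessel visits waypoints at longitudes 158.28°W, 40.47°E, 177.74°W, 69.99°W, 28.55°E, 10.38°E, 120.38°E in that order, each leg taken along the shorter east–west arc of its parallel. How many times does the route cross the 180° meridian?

2

Leg 1: -158.28° → +40.47°, shortest Δλ = -161.25° (west) — crosses 180°.
Leg 2: +40.47° → -177.74°, shortest Δλ = 141.79° (east) — crosses 180°.
Leg 3: -177.74° → -69.99°, shortest Δλ = 107.75° (east) — does not cross 180°.
Leg 4: -69.99° → +28.55°, shortest Δλ = 98.54° (east) — does not cross 180°.
Leg 5: +28.55° → +10.38°, shortest Δλ = -18.17° (west) — does not cross 180°.
Leg 6: +10.38° → +120.38°, shortest Δλ = 110.0° (east) — does not cross 180°.
Total crossings: 2.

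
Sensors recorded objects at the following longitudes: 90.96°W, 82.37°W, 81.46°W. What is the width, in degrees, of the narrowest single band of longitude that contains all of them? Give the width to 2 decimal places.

9.50°

Sort the longitudes: -90.96°, -82.37°, -81.46°.
Eastward gaps between consecutive values (wrapping around): 8.59°, 0.91°, 350.50°.
Largest gap = 350.50° ⇒ minimal covering band is its complement: 360° − 350.50° = 9.50°.
Band runs from -90.96° eastward to -81.46°.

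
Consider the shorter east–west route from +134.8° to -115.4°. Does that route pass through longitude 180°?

Naïve |-115.4 − 134.8| = 250.2° > 180°, so the shorter arc goes the other way round — across 180°.
Signed shortest Δλ = ((-115.4 − 134.8 + 180) mod 360) − 180 = 109.8°.
Going east by 109.8° from +134.8° passes through 180° before reaching -115.4°.

Yes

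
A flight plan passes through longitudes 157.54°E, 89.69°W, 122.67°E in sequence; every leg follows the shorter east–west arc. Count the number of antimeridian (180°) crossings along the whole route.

Leg 1: +157.54° → -89.69°, shortest Δλ = 112.77° (east) — crosses 180°.
Leg 2: -89.69° → +122.67°, shortest Δλ = -147.64° (west) — crosses 180°.
Total crossings: 2.

2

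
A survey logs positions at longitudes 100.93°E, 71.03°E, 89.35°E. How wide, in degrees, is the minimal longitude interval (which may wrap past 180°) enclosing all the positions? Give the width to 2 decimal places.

29.90°

Sort the longitudes: +71.03°, +89.35°, +100.93°.
Eastward gaps between consecutive values (wrapping around): 18.32°, 11.58°, 330.10°.
Largest gap = 330.10° ⇒ minimal covering band is its complement: 360° − 330.10° = 29.90°.
Band runs from +71.03° eastward to +100.93°.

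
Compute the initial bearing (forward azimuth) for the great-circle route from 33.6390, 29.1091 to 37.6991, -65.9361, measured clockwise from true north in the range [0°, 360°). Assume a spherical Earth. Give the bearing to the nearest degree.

Δλ = -65.9361 − 29.1091 = -95.0452°.
θ = atan2( sin Δλ · cos φ₂ , cos φ₁ · sin φ₂ − sin φ₁ · cos φ₂ · cos Δλ )
  = atan2(-0.78817, 0.54766) = -55.206° → normalised to [0°, 360°): 304.794°.

305°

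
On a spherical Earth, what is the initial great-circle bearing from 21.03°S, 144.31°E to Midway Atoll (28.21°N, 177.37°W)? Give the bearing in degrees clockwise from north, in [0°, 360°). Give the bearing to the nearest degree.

Δλ = -177.37 − 144.31 = -321.68°; wrapped into (−180°, 180°]: 38.32°.
θ = atan2( sin Δλ · cos φ₂ , cos φ₁ · sin φ₂ − sin φ₁ · cos φ₂ · cos Δλ )
  = atan2(0.54640, 0.68932) = 38.403° → normalised to [0°, 360°): 38.403°.

38°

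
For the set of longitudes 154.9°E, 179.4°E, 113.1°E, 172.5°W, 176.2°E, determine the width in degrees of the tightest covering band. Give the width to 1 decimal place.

74.4°

Sort the longitudes: -172.5°, +113.1°, +154.9°, +176.2°, +179.4°.
Eastward gaps between consecutive values (wrapping around): 285.6°, 41.8°, 21.3°, 3.2°, 8.1°.
Largest gap = 285.6° ⇒ minimal covering band is its complement: 360° − 285.6° = 74.4°.
Band runs from +113.1° eastward to -172.5°, crossing the antimeridian.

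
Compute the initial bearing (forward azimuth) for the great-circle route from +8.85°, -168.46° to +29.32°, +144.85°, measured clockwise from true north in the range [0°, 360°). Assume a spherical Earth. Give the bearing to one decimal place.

301.7°

Δλ = 144.85 − -168.46 = 313.31°; wrapped into (−180°, 180°]: -46.69°.
θ = atan2( sin Δλ · cos φ₂ , cos φ₁ · sin φ₂ − sin φ₁ · cos φ₂ · cos Δλ )
  = atan2(-0.63444, 0.39184) = -58.300° → normalised to [0°, 360°): 301.700°.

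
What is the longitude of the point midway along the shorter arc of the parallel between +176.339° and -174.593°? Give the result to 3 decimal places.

-179.127°

Signed shortest Δλ from +176.339° to -174.593° is +9.068°.
Midpoint longitude = +176.339° + (+9.068°)/2 = +176.339° + 4.534° = +180.873°.
Normalise into (−180°, 180°]: -179.127°.
(The naïve average (+176.339 + -174.593)/2 = 0.873° is on the wrong side of the globe.)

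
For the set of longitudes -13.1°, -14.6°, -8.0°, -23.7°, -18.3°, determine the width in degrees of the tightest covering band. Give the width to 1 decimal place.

Sort the longitudes: -23.7°, -18.3°, -14.6°, -13.1°, -8.0°.
Eastward gaps between consecutive values (wrapping around): 5.4°, 3.7°, 1.5°, 5.1°, 344.3°.
Largest gap = 344.3° ⇒ minimal covering band is its complement: 360° − 344.3° = 15.7°.
Band runs from -23.7° eastward to -8.0°.

15.7°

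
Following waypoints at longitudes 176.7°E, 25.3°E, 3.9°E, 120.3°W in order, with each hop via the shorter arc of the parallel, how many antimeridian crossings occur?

0

Leg 1: +176.7° → +25.3°, shortest Δλ = -151.4° (west) — does not cross 180°.
Leg 2: +25.3° → +3.9°, shortest Δλ = -21.4° (west) — does not cross 180°.
Leg 3: +3.9° → -120.3°, shortest Δλ = -124.2° (west) — does not cross 180°.
Total crossings: 0.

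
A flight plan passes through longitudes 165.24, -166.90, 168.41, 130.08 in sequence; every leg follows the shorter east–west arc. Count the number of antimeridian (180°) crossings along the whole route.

Leg 1: +165.24° → -166.90°, shortest Δλ = 27.86° (east) — crosses 180°.
Leg 2: -166.90° → +168.41°, shortest Δλ = -24.69° (west) — crosses 180°.
Leg 3: +168.41° → +130.08°, shortest Δλ = -38.33° (west) — does not cross 180°.
Total crossings: 2.

2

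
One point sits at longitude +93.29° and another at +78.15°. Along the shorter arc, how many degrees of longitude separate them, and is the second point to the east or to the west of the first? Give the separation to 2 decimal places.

Raw difference: 78.15 − 93.29 = -15.14°.
Normalise into (−180°, 180°]: -15.14° stays -15.14°.
Negative ⇒ the second point lies to the west; separation 15.14°.

15.14° west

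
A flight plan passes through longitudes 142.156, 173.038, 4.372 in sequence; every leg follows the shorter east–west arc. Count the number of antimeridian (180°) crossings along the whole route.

0

Leg 1: +142.156° → +173.038°, shortest Δλ = 30.882° (east) — does not cross 180°.
Leg 2: +173.038° → +4.372°, shortest Δλ = -168.666° (west) — does not cross 180°.
Total crossings: 0.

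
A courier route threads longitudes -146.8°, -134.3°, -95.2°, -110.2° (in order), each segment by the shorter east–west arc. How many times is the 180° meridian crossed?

Leg 1: -146.8° → -134.3°, shortest Δλ = 12.5° (east) — does not cross 180°.
Leg 2: -134.3° → -95.2°, shortest Δλ = 39.1° (east) — does not cross 180°.
Leg 3: -95.2° → -110.2°, shortest Δλ = -15.0° (west) — does not cross 180°.
Total crossings: 0.

0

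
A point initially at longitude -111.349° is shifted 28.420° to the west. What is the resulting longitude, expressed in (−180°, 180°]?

Start at -111.349°; shift −28.420° → -139.769°.
-139.769° already lies in (−180°, 180°].

-139.769°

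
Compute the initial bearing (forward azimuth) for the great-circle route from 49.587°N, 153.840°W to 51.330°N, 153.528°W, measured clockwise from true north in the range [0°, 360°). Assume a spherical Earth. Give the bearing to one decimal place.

Δλ = -153.528 − -153.840 = 0.312°.
θ = atan2( sin Δλ · cos φ₂ , cos φ₁ · sin φ₂ − sin φ₁ · cos φ₂ · cos Δλ )
  = atan2(0.00340, 0.03042) = 6.381° → normalised to [0°, 360°): 6.381°.

6.4°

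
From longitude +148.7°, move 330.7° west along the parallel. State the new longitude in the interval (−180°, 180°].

+178.0°

Start at +148.7°; shift −330.7° → -182.0°.
-182.0° lies outside (−180°, 180°]; add 360° → +178.0°.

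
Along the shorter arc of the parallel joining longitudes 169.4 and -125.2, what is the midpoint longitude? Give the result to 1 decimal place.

-157.9°

Signed shortest Δλ from +169.4° to -125.2° is +65.4°.
Midpoint longitude = +169.4° + (+65.4°)/2 = +169.4° + 32.7° = +202.1°.
Normalise into (−180°, 180°]: -157.9°.
(The naïve average (+169.4 + -125.2)/2 = 22.1° is on the wrong side of the globe.)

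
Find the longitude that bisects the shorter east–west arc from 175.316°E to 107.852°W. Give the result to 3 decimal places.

146.268°W

Signed shortest Δλ from +175.316° to -107.852° is +76.832°.
Midpoint longitude = +175.316° + (+76.832°)/2 = +175.316° + 38.416° = +213.732°.
Normalise into (−180°, 180°]: -146.268°.
(The naïve average (+175.316 + -107.852)/2 = 33.732° is on the wrong side of the globe.)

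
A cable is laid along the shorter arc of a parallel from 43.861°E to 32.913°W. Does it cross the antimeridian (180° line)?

Signed shortest Δλ = ((-32.913 − 43.861 + 180) mod 360) − 180 = -76.774°.
Going west by 76.774° from +43.861° reaches -32.913° without touching 180°.

No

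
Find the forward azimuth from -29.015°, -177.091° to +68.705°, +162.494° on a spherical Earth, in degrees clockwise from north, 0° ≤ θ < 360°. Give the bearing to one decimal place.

Δλ = 162.494 − -177.091 = 339.585°; wrapped into (−180°, 180°]: -20.415°.
θ = atan2( sin Δλ · cos φ₂ , cos φ₁ · sin φ₂ − sin φ₁ · cos φ₂ · cos Δλ )
  = atan2(-0.12668, 0.97987) = -7.366° → normalised to [0°, 360°): 352.634°.

352.6°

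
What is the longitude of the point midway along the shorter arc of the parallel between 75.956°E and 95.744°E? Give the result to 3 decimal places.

85.850°E

Signed shortest Δλ from +75.956° to +95.744° is +19.788°.
Midpoint longitude = +75.956° + (+19.788°)/2 = +75.956° + 9.894° = +85.850°.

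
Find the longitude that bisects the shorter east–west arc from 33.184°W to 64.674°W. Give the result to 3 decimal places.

Signed shortest Δλ from -33.184° to -64.674° is -31.490°.
Midpoint longitude = -33.184° + (-31.490°)/2 = -33.184° − 15.745° = -48.929°.

48.929°W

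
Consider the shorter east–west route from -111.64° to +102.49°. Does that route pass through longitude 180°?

Yes

Naïve |102.49 − -111.64| = 214.13° > 180°, so the shorter arc goes the other way round — across 180°.
Signed shortest Δλ = ((102.49 − -111.64 + 180) mod 360) − 180 = -145.87°.
Going west by 145.87° from -111.64° passes through 180° before reaching +102.49°.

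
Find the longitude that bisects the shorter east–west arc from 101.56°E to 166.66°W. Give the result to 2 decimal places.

Signed shortest Δλ from +101.56° to -166.66° is +91.78°.
Midpoint longitude = +101.56° + (+91.78°)/2 = +101.56° + 45.89° = +147.45°.
(The naïve average (+101.56 + -166.66)/2 = -32.55° is on the wrong side of the globe.)

147.45°E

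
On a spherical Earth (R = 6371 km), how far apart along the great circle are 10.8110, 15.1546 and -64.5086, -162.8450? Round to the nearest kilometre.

14042 km

Δλ = -162.8450 − 15.1546 = -177.9996°.
Δφ = -64.5086 − 10.8110 = -75.3196°.
a = sin²(Δφ/2) + cos φ₁ · cos φ₂ · sin²(Δλ/2) = 0.795895.
c = 2·atan2(√a, √(1−a)) = 2.20407 rad → d = 6371·c ≈ 14042.15 km.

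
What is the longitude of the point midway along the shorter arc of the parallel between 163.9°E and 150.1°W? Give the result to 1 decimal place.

Signed shortest Δλ from +163.9° to -150.1° is +46.0°.
Midpoint longitude = +163.9° + (+46.0°)/2 = +163.9° + 23.0° = +186.9°.
Normalise into (−180°, 180°]: -173.1°.
(The naïve average (+163.9 + -150.1)/2 = 6.9° is on the wrong side of the globe.)

173.1°W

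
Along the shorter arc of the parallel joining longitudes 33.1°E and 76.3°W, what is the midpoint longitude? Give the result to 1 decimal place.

Signed shortest Δλ from +33.1° to -76.3° is -109.4°.
Midpoint longitude = +33.1° + (-109.4°)/2 = +33.1° − 54.7° = -21.6°.

21.6°W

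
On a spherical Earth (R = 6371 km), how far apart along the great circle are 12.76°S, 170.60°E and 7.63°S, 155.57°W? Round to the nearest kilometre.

3743 km

Δλ = -155.57 − 170.60 = -326.17°; wrapped into (−180°, 180°]: 33.83°.
Δφ = -7.63 − -12.76 = 5.13°.
a = sin²(Δφ/2) + cos φ₁ · cos φ₂ · sin²(Δλ/2) = 0.083835.
c = 2·atan2(√a, √(1−a)) = 0.58750 rad → d = 6371·c ≈ 3742.94 km.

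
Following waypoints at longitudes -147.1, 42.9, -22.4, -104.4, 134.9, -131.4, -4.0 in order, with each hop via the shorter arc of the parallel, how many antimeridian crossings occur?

Leg 1: -147.1° → +42.9°, shortest Δλ = -170.0° (west) — crosses 180°.
Leg 2: +42.9° → -22.4°, shortest Δλ = -65.3° (west) — does not cross 180°.
Leg 3: -22.4° → -104.4°, shortest Δλ = -82.0° (west) — does not cross 180°.
Leg 4: -104.4° → +134.9°, shortest Δλ = -120.7° (west) — crosses 180°.
Leg 5: +134.9° → -131.4°, shortest Δλ = 93.7° (east) — crosses 180°.
Leg 6: -131.4° → -4.0°, shortest Δλ = 127.4° (east) — does not cross 180°.
Total crossings: 3.

3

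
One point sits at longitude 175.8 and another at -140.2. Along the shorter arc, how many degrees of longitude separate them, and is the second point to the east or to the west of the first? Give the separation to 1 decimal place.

Raw difference: -140.2 − 175.8 = -316.0°.
Normalise into (−180°, 180°]: -316.0° + 360° = 44.0°.
Positive ⇒ the second point lies to the east; separation 44.0°.

44.0° east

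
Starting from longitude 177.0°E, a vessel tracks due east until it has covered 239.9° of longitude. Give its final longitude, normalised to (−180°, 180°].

56.9°E

Start at +177.0°; shift +239.9° → +416.9°.
+416.9° lies outside (−180°, 180°]; subtract 360° → +56.9°.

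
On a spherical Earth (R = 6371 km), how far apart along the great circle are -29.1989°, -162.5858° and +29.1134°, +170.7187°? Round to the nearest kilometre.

7077 km

Δλ = 170.7187 − -162.5858 = 333.3045°; wrapped into (−180°, 180°]: -26.6955°.
Δφ = 29.1134 − -29.1989 = 58.3123°.
a = sin²(Δφ/2) + cos φ₁ · cos φ₂ · sin²(Δλ/2) = 0.278002.
c = 2·atan2(√a, √(1−a)) = 1.11074 rad → d = 6371·c ≈ 7076.54 km.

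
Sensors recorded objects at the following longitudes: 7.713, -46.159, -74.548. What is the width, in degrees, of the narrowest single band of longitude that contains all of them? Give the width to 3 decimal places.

82.261°

Sort the longitudes: -74.548°, -46.159°, +7.713°.
Eastward gaps between consecutive values (wrapping around): 28.389°, 53.872°, 277.739°.
Largest gap = 277.739° ⇒ minimal covering band is its complement: 360° − 277.739° = 82.261°.
Band runs from -74.548° eastward to +7.713°.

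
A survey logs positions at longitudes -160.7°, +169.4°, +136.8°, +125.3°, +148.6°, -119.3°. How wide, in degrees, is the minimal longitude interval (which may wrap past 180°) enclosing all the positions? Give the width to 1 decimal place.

115.4°

Sort the longitudes: -160.7°, -119.3°, +125.3°, +136.8°, +148.6°, +169.4°.
Eastward gaps between consecutive values (wrapping around): 41.4°, 244.6°, 11.5°, 11.8°, 20.8°, 29.9°.
Largest gap = 244.6° ⇒ minimal covering band is its complement: 360° − 244.6° = 115.4°.
Band runs from +125.3° eastward to -119.3°, crossing the antimeridian.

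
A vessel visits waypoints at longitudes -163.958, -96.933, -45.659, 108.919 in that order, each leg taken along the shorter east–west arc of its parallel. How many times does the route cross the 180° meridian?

0

Leg 1: -163.958° → -96.933°, shortest Δλ = 67.025° (east) — does not cross 180°.
Leg 2: -96.933° → -45.659°, shortest Δλ = 51.274° (east) — does not cross 180°.
Leg 3: -45.659° → +108.919°, shortest Δλ = 154.578° (east) — does not cross 180°.
Total crossings: 0.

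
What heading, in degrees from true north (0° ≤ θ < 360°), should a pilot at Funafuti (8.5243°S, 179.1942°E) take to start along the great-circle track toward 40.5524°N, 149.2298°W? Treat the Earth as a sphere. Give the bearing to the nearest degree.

28°

Δλ = -149.2298 − 179.1942 = -328.4240°; wrapped into (−180°, 180°]: 31.5760°.
θ = atan2( sin Δλ · cos φ₂ , cos φ₁ · sin φ₂ − sin φ₁ · cos φ₂ · cos Δλ )
  = atan2(0.39786, 0.73891) = 28.300° → normalised to [0°, 360°): 28.300°.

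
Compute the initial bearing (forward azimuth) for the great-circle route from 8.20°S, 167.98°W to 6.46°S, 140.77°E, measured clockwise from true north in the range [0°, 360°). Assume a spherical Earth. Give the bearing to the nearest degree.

Δλ = 140.77 − -167.98 = 308.75°; wrapped into (−180°, 180°]: -51.25°.
θ = atan2( sin Δλ · cos φ₂ , cos φ₁ · sin φ₂ − sin φ₁ · cos φ₂ · cos Δλ )
  = atan2(-0.77493, -0.02265) = -91.674° → normalised to [0°, 360°): 268.326°.

268°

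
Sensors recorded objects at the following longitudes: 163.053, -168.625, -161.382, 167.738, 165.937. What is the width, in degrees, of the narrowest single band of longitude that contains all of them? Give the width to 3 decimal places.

35.565°

Sort the longitudes: -168.625°, -161.382°, +163.053°, +165.937°, +167.738°.
Eastward gaps between consecutive values (wrapping around): 7.243°, 324.435°, 2.884°, 1.801°, 23.637°.
Largest gap = 324.435° ⇒ minimal covering band is its complement: 360° − 324.435° = 35.565°.
Band runs from +163.053° eastward to -161.382°, crossing the antimeridian.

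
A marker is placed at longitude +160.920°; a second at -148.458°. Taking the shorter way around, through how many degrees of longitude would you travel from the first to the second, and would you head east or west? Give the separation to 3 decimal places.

Raw difference: -148.458 − 160.920 = -309.378°.
Normalise into (−180°, 180°]: -309.378° + 360° = 50.622°.
Positive ⇒ the second point lies to the east; separation 50.622°.

50.622° east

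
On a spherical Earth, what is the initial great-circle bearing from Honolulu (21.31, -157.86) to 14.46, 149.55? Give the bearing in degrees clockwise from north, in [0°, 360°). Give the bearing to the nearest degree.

271°

Δλ = 149.55 − -157.86 = 307.41°; wrapped into (−180°, 180°]: -52.59°.
θ = atan2( sin Δλ · cos φ₂ , cos φ₁ · sin φ₂ − sin φ₁ · cos φ₂ · cos Δλ )
  = atan2(-0.76915, 0.01885) = -88.596° → normalised to [0°, 360°): 271.404°.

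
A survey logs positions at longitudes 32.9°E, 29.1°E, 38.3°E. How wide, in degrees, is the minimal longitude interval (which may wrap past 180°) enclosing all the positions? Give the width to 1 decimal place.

Sort the longitudes: +29.1°, +32.9°, +38.3°.
Eastward gaps between consecutive values (wrapping around): 3.8°, 5.4°, 350.8°.
Largest gap = 350.8° ⇒ minimal covering band is its complement: 360° − 350.8° = 9.2°.
Band runs from +29.1° eastward to +38.3°.

9.2°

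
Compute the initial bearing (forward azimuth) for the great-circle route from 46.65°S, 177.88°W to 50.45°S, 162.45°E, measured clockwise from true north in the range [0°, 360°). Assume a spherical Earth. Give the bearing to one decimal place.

Δλ = 162.45 − -177.88 = 340.33°; wrapped into (−180°, 180°]: -19.67°.
θ = atan2( sin Δλ · cos φ₂ , cos φ₁ · sin φ₂ − sin φ₁ · cos φ₂ · cos Δλ )
  = atan2(-0.21433, -0.09329) = -113.522° → normalised to [0°, 360°): 246.478°.

246.5°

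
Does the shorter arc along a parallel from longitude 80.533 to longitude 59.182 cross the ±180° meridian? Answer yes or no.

No

Signed shortest Δλ = ((59.182 − 80.533 + 180) mod 360) − 180 = -21.351°.
Going west by 21.351° from +80.533° reaches +59.182° without touching 180°.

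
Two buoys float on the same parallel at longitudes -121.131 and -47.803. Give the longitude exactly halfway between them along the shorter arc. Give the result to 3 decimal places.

-84.467°

Signed shortest Δλ from -121.131° to -47.803° is +73.328°.
Midpoint longitude = -121.131° + (+73.328°)/2 = -121.131° + 36.664° = -84.467°.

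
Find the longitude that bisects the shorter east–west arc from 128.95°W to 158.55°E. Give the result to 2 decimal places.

165.20°W

Signed shortest Δλ from -128.95° to +158.55° is -72.50°.
Midpoint longitude = -128.95° + (-72.50°)/2 = -128.95° − 36.25° = -165.20°.
(The naïve average (-128.95 + +158.55)/2 = 14.8° is on the wrong side of the globe.)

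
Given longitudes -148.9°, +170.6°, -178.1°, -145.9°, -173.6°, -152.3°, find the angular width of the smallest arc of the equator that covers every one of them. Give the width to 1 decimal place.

Sort the longitudes: -178.1°, -173.6°, -152.3°, -148.9°, -145.9°, +170.6°.
Eastward gaps between consecutive values (wrapping around): 4.5°, 21.3°, 3.4°, 3.0°, 316.5°, 11.3°.
Largest gap = 316.5° ⇒ minimal covering band is its complement: 360° − 316.5° = 43.5°.
Band runs from +170.6° eastward to -145.9°, crossing the antimeridian.

43.5°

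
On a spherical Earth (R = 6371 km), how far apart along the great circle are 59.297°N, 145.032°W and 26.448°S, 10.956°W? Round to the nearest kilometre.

14956 km

Δλ = -10.956 − -145.032 = 134.076°.
Δφ = -26.448 − 59.297 = -85.745°.
a = sin²(Δφ/2) + cos φ₁ · cos φ₂ · sin²(Δλ/2) = 0.850476.
c = 2·atan2(√a, √(1−a)) = 2.34753 rad → d = 6371·c ≈ 14956.10 km.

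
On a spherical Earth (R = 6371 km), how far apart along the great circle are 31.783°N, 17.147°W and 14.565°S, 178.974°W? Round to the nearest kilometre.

17356 km

Δλ = -178.974 − -17.147 = -161.827°.
Δφ = -14.565 − 31.783 = -46.348°.
a = sin²(Δφ/2) + cos φ₁ · cos φ₂ · sin²(Δλ/2) = 0.957073.
c = 2·atan2(√a, √(1−a)) = 2.72419 rad → d = 6371·c ≈ 17355.84 km.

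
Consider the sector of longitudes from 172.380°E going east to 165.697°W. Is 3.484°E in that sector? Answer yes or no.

Band width going east from +172.380° to -165.697°: ((-165.697 − 172.380) mod 360) = 21.923°.
Offset of +3.484° east of the west edge: ((3.484 − 172.380) mod 360) = 191.104°.
191.104° > 21.923° ⇒ outside.

No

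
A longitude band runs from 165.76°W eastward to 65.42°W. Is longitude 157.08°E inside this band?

No

Band width going east from -165.76° to -65.42°: ((-65.42 − -165.76) mod 360) = 100.34°.
Offset of +157.08° east of the west edge: ((157.08 − -165.76) mod 360) = 322.84°.
322.84° > 100.34° ⇒ outside.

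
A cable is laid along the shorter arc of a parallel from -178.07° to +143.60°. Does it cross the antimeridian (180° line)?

Naïve |143.60 − -178.07| = 321.67° > 180°, so the shorter arc goes the other way round — across 180°.
Signed shortest Δλ = ((143.60 − -178.07 + 180) mod 360) − 180 = -38.33°.
Going west by 38.33° from -178.07° passes through 180° before reaching +143.60°.

Yes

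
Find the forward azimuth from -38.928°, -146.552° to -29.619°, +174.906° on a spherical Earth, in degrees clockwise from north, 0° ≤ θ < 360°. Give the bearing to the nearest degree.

275°

Δλ = 174.906 − -146.552 = 321.458°; wrapped into (−180°, 180°]: -38.542°.
θ = atan2( sin Δλ · cos φ₂ , cos φ₁ · sin φ₂ − sin φ₁ · cos φ₂ · cos Δλ )
  = atan2(-0.54167, 0.04276) = -85.486° → normalised to [0°, 360°): 274.514°.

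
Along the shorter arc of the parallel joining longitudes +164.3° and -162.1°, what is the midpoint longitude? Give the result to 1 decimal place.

-178.9°

Signed shortest Δλ from +164.3° to -162.1° is +33.6°.
Midpoint longitude = +164.3° + (+33.6°)/2 = +164.3° + 16.8° = +181.1°.
Normalise into (−180°, 180°]: -178.9°.
(The naïve average (+164.3 + -162.1)/2 = 1.1° is on the wrong side of the globe.)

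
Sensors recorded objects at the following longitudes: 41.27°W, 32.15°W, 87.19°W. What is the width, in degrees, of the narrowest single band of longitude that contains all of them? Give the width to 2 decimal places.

55.04°

Sort the longitudes: -87.19°, -41.27°, -32.15°.
Eastward gaps between consecutive values (wrapping around): 45.92°, 9.12°, 304.96°.
Largest gap = 304.96° ⇒ minimal covering band is its complement: 360° − 304.96° = 55.04°.
Band runs from -87.19° eastward to -32.15°.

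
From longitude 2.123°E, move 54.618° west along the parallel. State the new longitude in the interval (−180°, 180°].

52.495°W

Start at +2.123°; shift −54.618° → -52.495°.
-52.495° already lies in (−180°, 180°].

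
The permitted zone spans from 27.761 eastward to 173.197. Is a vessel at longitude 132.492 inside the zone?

Band width going east from +27.761° to +173.197°: ((173.197 − 27.761) mod 360) = 145.436°.
Offset of +132.492° east of the west edge: ((132.492 − 27.761) mod 360) = 104.731°.
104.731° ≤ 145.436° ⇒ inside.

Yes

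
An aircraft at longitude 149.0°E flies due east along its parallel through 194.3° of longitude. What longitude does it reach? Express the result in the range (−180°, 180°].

Start at +149.0°; shift +194.3° → +343.3°.
+343.3° lies outside (−180°, 180°]; subtract 360° → -16.7°.

16.7°W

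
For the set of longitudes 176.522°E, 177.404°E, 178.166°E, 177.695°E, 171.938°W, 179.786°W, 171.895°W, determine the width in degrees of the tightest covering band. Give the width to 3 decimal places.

11.583°

Sort the longitudes: -179.786°, -171.938°, -171.895°, +176.522°, +177.404°, +177.695°, +178.166°.
Eastward gaps between consecutive values (wrapping around): 7.848°, 0.043°, 348.417°, 0.882°, 0.291°, 0.471°, 2.048°.
Largest gap = 348.417° ⇒ minimal covering band is its complement: 360° − 348.417° = 11.583°.
Band runs from +176.522° eastward to -171.895°, crossing the antimeridian.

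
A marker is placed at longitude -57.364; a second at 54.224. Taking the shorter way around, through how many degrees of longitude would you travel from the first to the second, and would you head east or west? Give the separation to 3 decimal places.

111.588° east

Raw difference: 54.224 − -57.364 = 111.588°.
Normalise into (−180°, 180°]: 111.588° stays 111.588°.
Positive ⇒ the second point lies to the east; separation 111.588°.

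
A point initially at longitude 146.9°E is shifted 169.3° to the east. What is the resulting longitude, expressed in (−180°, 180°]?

Start at +146.9°; shift +169.3° → +316.2°.
+316.2° lies outside (−180°, 180°]; subtract 360° → -43.8°.

43.8°W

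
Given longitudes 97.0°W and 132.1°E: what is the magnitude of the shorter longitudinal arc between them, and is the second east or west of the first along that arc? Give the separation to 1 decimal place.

130.9° west

Raw difference: 132.1 − -97.0 = 229.1°.
Normalise into (−180°, 180°]: 229.1° − 360° = -130.9°.
Negative ⇒ the second point lies to the west; separation 130.9°.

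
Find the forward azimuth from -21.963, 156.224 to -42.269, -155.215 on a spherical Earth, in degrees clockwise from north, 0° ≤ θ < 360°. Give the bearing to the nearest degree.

128°

Δλ = -155.215 − 156.224 = -311.439°; wrapped into (−180°, 180°]: 48.561°.
θ = atan2( sin Δλ · cos φ₂ , cos φ₁ · sin φ₂ − sin φ₁ · cos φ₂ · cos Δλ )
  = atan2(0.55475, -0.44063) = 128.460° → normalised to [0°, 360°): 128.460°.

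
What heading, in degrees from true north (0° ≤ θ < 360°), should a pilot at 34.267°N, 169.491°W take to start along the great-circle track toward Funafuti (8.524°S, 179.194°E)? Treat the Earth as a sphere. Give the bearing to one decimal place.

196.2°

Δλ = 179.194 − -169.491 = 348.685°; wrapped into (−180°, 180°]: -11.315°.
θ = atan2( sin Δλ · cos φ₂ , cos φ₁ · sin φ₂ − sin φ₁ · cos φ₂ · cos Δλ )
  = atan2(-0.19404, -0.66850) = -163.814° → normalised to [0°, 360°): 196.186°.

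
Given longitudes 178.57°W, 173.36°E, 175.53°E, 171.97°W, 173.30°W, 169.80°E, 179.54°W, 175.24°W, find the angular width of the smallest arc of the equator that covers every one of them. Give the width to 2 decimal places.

Sort the longitudes: -179.54°, -178.57°, -175.24°, -173.30°, -171.97°, +169.80°, +173.36°, +175.53°.
Eastward gaps between consecutive values (wrapping around): 0.97°, 3.33°, 1.94°, 1.33°, 341.77°, 3.56°, 2.17°, 4.93°.
Largest gap = 341.77° ⇒ minimal covering band is its complement: 360° − 341.77° = 18.23°.
Band runs from +169.80° eastward to -171.97°, crossing the antimeridian.

18.23°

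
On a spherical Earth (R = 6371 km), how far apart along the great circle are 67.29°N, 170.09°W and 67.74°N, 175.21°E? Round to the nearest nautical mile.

338 nmi

Δλ = 175.21 − -170.09 = 345.30°; wrapped into (−180°, 180°]: -14.70°.
Δφ = 67.74 − 67.29 = 0.45°.
a = sin²(Δφ/2) + cos φ₁ · cos φ₂ · sin²(Δλ/2) = 0.002409.
c = 2·atan2(√a, √(1−a)) = 0.09820 rad → d = 6371·c ≈ 625.64 km ≈ 337.82 nmi.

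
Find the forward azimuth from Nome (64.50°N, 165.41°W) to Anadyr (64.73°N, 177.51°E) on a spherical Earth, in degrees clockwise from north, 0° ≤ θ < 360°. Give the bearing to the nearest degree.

Δλ = 177.51 − -165.41 = 342.92°; wrapped into (−180°, 180°]: -17.08°.
θ = atan2( sin Δλ · cos φ₂ , cos φ₁ · sin φ₂ − sin φ₁ · cos φ₂ · cos Δλ )
  = atan2(-0.12538, 0.02101) = -80.488° → normalised to [0°, 360°): 279.512°.

280°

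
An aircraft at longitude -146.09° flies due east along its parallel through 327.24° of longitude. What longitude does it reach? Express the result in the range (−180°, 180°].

Start at -146.09°; shift +327.24° → +181.15°.
+181.15° lies outside (−180°, 180°]; subtract 360° → -178.85°.

-178.85°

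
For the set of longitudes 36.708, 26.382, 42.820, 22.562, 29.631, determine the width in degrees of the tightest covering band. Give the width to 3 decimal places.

Sort the longitudes: +22.562°, +26.382°, +29.631°, +36.708°, +42.820°.
Eastward gaps between consecutive values (wrapping around): 3.820°, 3.249°, 7.077°, 6.112°, 339.742°.
Largest gap = 339.742° ⇒ minimal covering band is its complement: 360° − 339.742° = 20.258°.
Band runs from +22.562° eastward to +42.820°.

20.258°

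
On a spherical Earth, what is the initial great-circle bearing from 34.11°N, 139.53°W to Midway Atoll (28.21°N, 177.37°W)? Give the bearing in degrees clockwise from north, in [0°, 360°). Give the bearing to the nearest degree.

Δλ = -177.37 − -139.53 = -37.84°.
θ = atan2( sin Δλ · cos φ₂ , cos φ₁ · sin φ₂ − sin φ₁ · cos φ₂ · cos Δλ )
  = atan2(-0.54059, 0.00112) = -89.881° → normalised to [0°, 360°): 270.119°.

270°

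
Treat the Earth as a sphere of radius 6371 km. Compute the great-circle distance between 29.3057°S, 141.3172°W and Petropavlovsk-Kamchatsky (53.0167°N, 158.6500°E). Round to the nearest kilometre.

10831 km

Δλ = 158.6500 − -141.3172 = 299.9672°; wrapped into (−180°, 180°]: -60.0328°.
Δφ = 53.0167 − -29.3057 = 82.3224°.
a = sin²(Δφ/2) + cos φ₁ · cos φ₂ · sin²(Δλ/2) = 0.564479.
c = 2·atan2(√a, √(1−a)) = 1.70011 rad → d = 6371·c ≈ 10831.43 km.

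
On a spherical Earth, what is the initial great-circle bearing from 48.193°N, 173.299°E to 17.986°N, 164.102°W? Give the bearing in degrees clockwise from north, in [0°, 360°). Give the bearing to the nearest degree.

Δλ = -164.102 − 173.299 = -337.401°; wrapped into (−180°, 180°]: 22.599°.
θ = atan2( sin Δλ · cos φ₂ , cos φ₁ · sin φ₂ − sin φ₁ · cos φ₂ · cos Δλ )
  = atan2(0.36550, -0.44869) = 140.834° → normalised to [0°, 360°): 140.834°.

141°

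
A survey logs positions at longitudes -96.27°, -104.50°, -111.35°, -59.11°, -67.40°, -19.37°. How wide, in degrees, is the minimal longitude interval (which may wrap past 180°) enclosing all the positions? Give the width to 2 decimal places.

Sort the longitudes: -111.35°, -104.50°, -96.27°, -67.40°, -59.11°, -19.37°.
Eastward gaps between consecutive values (wrapping around): 6.85°, 8.23°, 28.87°, 8.29°, 39.74°, 268.02°.
Largest gap = 268.02° ⇒ minimal covering band is its complement: 360° − 268.02° = 91.98°.
Band runs from -111.35° eastward to -19.37°.

91.98°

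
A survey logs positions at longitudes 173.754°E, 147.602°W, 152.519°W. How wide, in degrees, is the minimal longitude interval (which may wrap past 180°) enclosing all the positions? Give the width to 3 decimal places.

38.644°

Sort the longitudes: -152.519°, -147.602°, +173.754°.
Eastward gaps between consecutive values (wrapping around): 4.917°, 321.356°, 33.727°.
Largest gap = 321.356° ⇒ minimal covering band is its complement: 360° − 321.356° = 38.644°.
Band runs from +173.754° eastward to -147.602°, crossing the antimeridian.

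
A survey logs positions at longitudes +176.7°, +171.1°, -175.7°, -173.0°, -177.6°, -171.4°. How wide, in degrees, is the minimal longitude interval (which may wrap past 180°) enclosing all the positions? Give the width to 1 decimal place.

17.5°

Sort the longitudes: -177.6°, -175.7°, -173.0°, -171.4°, +171.1°, +176.7°.
Eastward gaps between consecutive values (wrapping around): 1.9°, 2.7°, 1.6°, 342.5°, 5.6°, 5.7°.
Largest gap = 342.5° ⇒ minimal covering band is its complement: 360° − 342.5° = 17.5°.
Band runs from +171.1° eastward to -171.4°, crossing the antimeridian.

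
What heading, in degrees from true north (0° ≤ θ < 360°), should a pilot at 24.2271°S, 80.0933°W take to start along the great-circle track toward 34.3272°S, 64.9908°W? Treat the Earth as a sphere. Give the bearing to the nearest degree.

Δλ = -64.9908 − -80.0933 = 15.1025°.
θ = atan2( sin Δλ · cos φ₂ , cos φ₁ · sin φ₂ − sin φ₁ · cos φ₂ · cos Δλ )
  = atan2(0.21517, -0.18707) = 131.005° → normalised to [0°, 360°): 131.005°.

131°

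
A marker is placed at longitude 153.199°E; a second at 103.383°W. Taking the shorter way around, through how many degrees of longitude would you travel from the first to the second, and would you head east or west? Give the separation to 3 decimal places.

103.418° east

Raw difference: -103.383 − 153.199 = -256.582°.
Normalise into (−180°, 180°]: -256.582° + 360° = 103.418°.
Positive ⇒ the second point lies to the east; separation 103.418°.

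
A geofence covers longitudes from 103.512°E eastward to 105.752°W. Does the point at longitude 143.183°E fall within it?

Band width going east from +103.512° to -105.752°: ((-105.752 − 103.512) mod 360) = 150.736°.
Offset of +143.183° east of the west edge: ((143.183 − 103.512) mod 360) = 39.671°.
39.671° ≤ 150.736° ⇒ inside.

Yes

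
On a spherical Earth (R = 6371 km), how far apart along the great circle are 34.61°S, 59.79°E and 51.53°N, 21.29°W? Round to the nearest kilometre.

Δλ = -21.29 − 59.79 = -81.08°.
Δφ = 51.53 − -34.61 = 86.14°.
a = sin²(Δφ/2) + cos φ₁ · cos φ₂ · sin²(Δλ/2) = 0.682653.
c = 2·atan2(√a, √(1−a)) = 1.94476 rad → d = 6371·c ≈ 12390.05 km.

12390 km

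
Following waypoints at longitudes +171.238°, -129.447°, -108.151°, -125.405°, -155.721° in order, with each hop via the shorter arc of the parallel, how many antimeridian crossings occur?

Leg 1: +171.238° → -129.447°, shortest Δλ = 59.315° (east) — crosses 180°.
Leg 2: -129.447° → -108.151°, shortest Δλ = 21.296° (east) — does not cross 180°.
Leg 3: -108.151° → -125.405°, shortest Δλ = -17.254° (west) — does not cross 180°.
Leg 4: -125.405° → -155.721°, shortest Δλ = -30.316° (west) — does not cross 180°.
Total crossings: 1.

1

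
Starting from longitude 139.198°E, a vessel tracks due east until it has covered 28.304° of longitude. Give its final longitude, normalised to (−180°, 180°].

Start at +139.198°; shift +28.304° → +167.502°.
+167.502° already lies in (−180°, 180°].

167.502°E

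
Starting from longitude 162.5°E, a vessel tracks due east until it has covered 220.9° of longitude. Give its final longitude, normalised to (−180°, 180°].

23.4°E

Start at +162.5°; shift +220.9° → +383.4°.
+383.4° lies outside (−180°, 180°]; subtract 360° → +23.4°.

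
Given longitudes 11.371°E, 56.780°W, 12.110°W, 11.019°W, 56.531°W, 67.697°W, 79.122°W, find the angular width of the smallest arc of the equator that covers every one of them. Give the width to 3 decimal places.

90.493°

Sort the longitudes: -79.122°, -67.697°, -56.780°, -56.531°, -12.110°, -11.019°, +11.371°.
Eastward gaps between consecutive values (wrapping around): 11.425°, 10.917°, 0.249°, 44.421°, 1.091°, 22.390°, 269.507°.
Largest gap = 269.507° ⇒ minimal covering band is its complement: 360° − 269.507° = 90.493°.
Band runs from -79.122° eastward to +11.371°.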